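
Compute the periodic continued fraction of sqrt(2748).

[52; (2, 2, 1, 2, 8, 2, 1, 2, 2, 104)]

Write x_i = (sqrt(2748) + m_i)/d_i with (m_0, d_0) = (0, 1). a_0 = floor(sqrt(2748)) = 52, since 52^2 = 2704 <= 2748 < 2809 = 53^2.
Iterate m_{i+1} = d_i*a_i - m_i, d_{i+1} = (2748 - m_{i+1}^2)/d_i, a_{i+1} = floor((a_0 + m_{i+1})/d_{i+1}):
  m_1 = 1*52 - 0 = 52, d_1 = (2748 - 52^2)/1 = 44/1 = 44, a_1 = floor((52 + 52)/44) = 2.
  m_2 = 44*2 - 52 = 36, d_2 = (2748 - 36^2)/44 = 1452/44 = 33, a_2 = floor((52 + 36)/33) = 2.
  m_3 = 33*2 - 36 = 30, d_3 = (2748 - 30^2)/33 = 1848/33 = 56, a_3 = floor((52 + 30)/56) = 1.
  m_4 = 56*1 - 30 = 26, d_4 = (2748 - 26^2)/56 = 2072/56 = 37, a_4 = floor((52 + 26)/37) = 2.
  m_5 = 37*2 - 26 = 48, d_5 = (2748 - 48^2)/37 = 444/37 = 12, a_5 = floor((52 + 48)/12) = 8.
  m_6 = 12*8 - 48 = 48, d_6 = (2748 - 48^2)/12 = 444/12 = 37, a_6 = floor((52 + 48)/37) = 2.
  m_7 = 37*2 - 48 = 26, d_7 = (2748 - 26^2)/37 = 2072/37 = 56, a_7 = floor((52 + 26)/56) = 1.
  m_8 = 56*1 - 26 = 30, d_8 = (2748 - 30^2)/56 = 1848/56 = 33, a_8 = floor((52 + 30)/33) = 2.
  m_9 = 33*2 - 30 = 36, d_9 = (2748 - 36^2)/33 = 1452/33 = 44, a_9 = floor((52 + 36)/44) = 2.
  m_10 = 44*2 - 36 = 52, d_10 = (2748 - 52^2)/44 = 44/44 = 1, a_10 = floor((52 + 52)/1) = 104.
  m_11 = 1*104 - 52 = 52, d_11 = (2748 - 52^2)/1 = 44/1 = 44: (m_11, d_11) = (m_1, d_1) = (52, 44), so from here the quotients repeat a_1, ..., a_10; the period length is 10.
Hence the expansion of sqrt(2748) is a_0 = 52 followed by the repeating block 2, 2, 1, 2, 8, 2, 1, 2, 2, 104 (period 10).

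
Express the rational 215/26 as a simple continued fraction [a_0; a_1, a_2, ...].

Run the Euclidean algorithm on 215 and 26; the successive quotients are the partial quotients a_0, a_1, ... (each step inverts the fractional part left over by the previous one):
  215 = 8*26 + 7, so a_0 = 8.
  26 = 3*7 + 5, so a_1 = 3.
  7 = 1*5 + 2, so a_2 = 1.
  5 = 2*2 + 1, so a_3 = 2.
  2 = 2*1 + 0, so a_4 = 2.
The remainder reaches 0 after 5 divisions, so the expansion has 5 partial quotients, read off in order.

[8; 3, 1, 2, 2]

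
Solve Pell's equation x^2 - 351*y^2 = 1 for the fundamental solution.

First expand sqrt(351) as a continued fraction. With x_i = (sqrt(351) + m_i)/d_i and (m_0, d_0) = (0, 1): a_0 = floor(sqrt(351)) = 18, since 18^2 = 324 <= 351 < 361 = 19^2.
Iterate m_{i+1} = d_i*a_i - m_i, d_{i+1} = (351 - m_{i+1}^2)/d_i, a_{i+1} = floor((a_0 + m_{i+1})/d_{i+1}):
  m_1 = 1*18 - 0 = 18, d_1 = (351 - 18^2)/1 = 27/1 = 27, a_1 = floor((18 + 18)/27) = 1.
  m_2 = 27*1 - 18 = 9, d_2 = (351 - 9^2)/27 = 270/27 = 10, a_2 = floor((18 + 9)/10) = 2.
  m_3 = 10*2 - 9 = 11, d_3 = (351 - 11^2)/10 = 230/10 = 23, a_3 = floor((18 + 11)/23) = 1.
  m_4 = 23*1 - 11 = 12, d_4 = (351 - 12^2)/23 = 207/23 = 9, a_4 = floor((18 + 12)/9) = 3.
  m_5 = 9*3 - 12 = 15, d_5 = (351 - 15^2)/9 = 126/9 = 14, a_5 = floor((18 + 15)/14) = 2.
  m_6 = 14*2 - 15 = 13, d_6 = (351 - 13^2)/14 = 182/14 = 13, a_6 = floor((18 + 13)/13) = 2.
  m_7 = 13*2 - 13 = 13, d_7 = (351 - 13^2)/13 = 182/13 = 14, a_7 = floor((18 + 13)/14) = 2.
  m_8 = 14*2 - 13 = 15, d_8 = (351 - 15^2)/14 = 126/14 = 9, a_8 = floor((18 + 15)/9) = 3.
  m_9 = 9*3 - 15 = 12, d_9 = (351 - 12^2)/9 = 207/9 = 23, a_9 = floor((18 + 12)/23) = 1.
  m_10 = 23*1 - 12 = 11, d_10 = (351 - 11^2)/23 = 230/23 = 10, a_10 = floor((18 + 11)/10) = 2.
  m_11 = 10*2 - 11 = 9, d_11 = (351 - 9^2)/10 = 270/10 = 27, a_11 = floor((18 + 9)/27) = 1.
  m_12 = 27*1 - 9 = 18, d_12 = (351 - 18^2)/27 = 27/27 = 1, a_12 = floor((18 + 18)/1) = 36.
  m_13 = 1*36 - 18 = 18, d_13 = (351 - 18^2)/1 = 27/1 = 27: (m_13, d_13) = (m_1, d_1) = (18, 27), so from here the quotients repeat a_1, ..., a_12; the period length is 12.
So sqrt(351) = [18; (1, 2, 1, 3, 2, 2, 2, 3, 1, 2, 1, 36)] with period length k = 12.
k is even, so the fundamental solution of x^2 - 351y^2 = 1 is (p_{k-1}, q_{k-1}) = (p_11, q_11); compute convergents through index 11.
Convergents (p_i = a_i*p_{i-1} + p_{i-2}, q_i = a_i*q_{i-1} + q_{i-2} with p_{-2}=0, p_{-1}=1, q_{-2}=1, q_{-1}=0):
  i=0: a_0=18, p_0 = 18*1 + 0 = 18, q_0 = 18*0 + 1 = 1.
  i=1: a_1=1, p_1 = 1*18 + 1 = 19, q_1 = 1*1 + 0 = 1.
  i=2: a_2=2, p_2 = 2*19 + 18 = 56, q_2 = 2*1 + 1 = 3.
  i=3: a_3=1, p_3 = 1*56 + 19 = 75, q_3 = 1*3 + 1 = 4.
  i=4: a_4=3, p_4 = 3*75 + 56 = 281, q_4 = 3*4 + 3 = 15.
  i=5: a_5=2, p_5 = 2*281 + 75 = 637, q_5 = 2*15 + 4 = 34.
  i=6: a_6=2, p_6 = 2*637 + 281 = 1555, q_6 = 2*34 + 15 = 83.
  i=7: a_7=2, p_7 = 2*1555 + 637 = 3747, q_7 = 2*83 + 34 = 200.
  i=8: a_8=3, p_8 = 3*3747 + 1555 = 12796, q_8 = 3*200 + 83 = 683.
  i=9: a_9=1, p_9 = 1*12796 + 3747 = 16543, q_9 = 1*683 + 200 = 883.
  i=10: a_10=2, p_10 = 2*16543 + 12796 = 45882, q_10 = 2*883 + 683 = 2449.
  i=11: a_11=1, p_11 = 1*45882 + 16543 = 62425, q_11 = 1*2449 + 883 = 3332.
Check: 62425^2 - 351*3332^2 = 3896880625 - 3896880624 = 1, so (x, y) = (62425, 3332) solves the equation, and by the theorem it is the least positive solution.

(x, y) = (62425, 3332)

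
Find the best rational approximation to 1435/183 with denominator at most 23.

149/19

Expand x = 1435/183 as a continued fraction with the Euclidean algorithm:
  1435 = 7*183 + 154, so a_0 = 7.
  183 = 1*154 + 29, so a_1 = 1.
  154 = 5*29 + 9, so a_2 = 5.
  29 = 3*9 + 2, so a_3 = 3.
  9 = 4*2 + 1, so a_4 = 4.
  2 = 2*1 + 0, so a_5 = 2.
so x = [7; 1, 5, 3, 4, 2].
Convergents (p_i = a_i*p_{i-1} + p_{i-2}, q_i = a_i*q_{i-1} + q_{i-2} with p_{-2}=0, p_{-1}=1, q_{-2}=1, q_{-1}=0), until the denominator exceeds 23:
  i=0: a_0=7, p_0 = 7*1 + 0 = 7, q_0 = 7*0 + 1 = 1.
  i=1: a_1=1, p_1 = 1*7 + 1 = 8, q_1 = 1*1 + 0 = 1.
  i=2: a_2=5, p_2 = 5*8 + 7 = 47, q_2 = 5*1 + 1 = 6.
  i=3: a_3=3, p_3 = 3*47 + 8 = 149, q_3 = 3*6 + 1 = 19.
  i=4: a_4=4, p_4 = 4*149 + 47 = 643, q_4 = 4*19 + 6 = 82.
q_4 = 82 > 23, so the last convergent with denominator <= 23 is p_3/q_3 = 149/19.
The closest fraction with denominator <= 23 is either p_3/q_3 or the intermediate fraction (k*p_3 + p_2)/(k*q_3 + q_2) with the largest k >= 1 whose denominator stays <= 23; these approach x as k grows, and every other convergent or intermediate fraction in range is farther away.
Largest k: floor((23 - q_2)/q_3) = floor((23 - 6)/19) = 0.
Since k = 0, no intermediate fraction beyond p_3/q_3 has denominator <= 23, so the convergent 149/19 is the closest (its error is |1435*19 - 149*183|/(183*19) = 2/3477).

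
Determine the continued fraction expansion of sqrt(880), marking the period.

Write x_i = (sqrt(880) + m_i)/d_i with (m_0, d_0) = (0, 1). a_0 = floor(sqrt(880)) = 29, since 29^2 = 841 <= 880 < 900 = 30^2.
Iterate m_{i+1} = d_i*a_i - m_i, d_{i+1} = (880 - m_{i+1}^2)/d_i, a_{i+1} = floor((a_0 + m_{i+1})/d_{i+1}):
  m_1 = 1*29 - 0 = 29, d_1 = (880 - 29^2)/1 = 39/1 = 39, a_1 = floor((29 + 29)/39) = 1.
  m_2 = 39*1 - 29 = 10, d_2 = (880 - 10^2)/39 = 780/39 = 20, a_2 = floor((29 + 10)/20) = 1.
  m_3 = 20*1 - 10 = 10, d_3 = (880 - 10^2)/20 = 780/20 = 39, a_3 = floor((29 + 10)/39) = 1.
  m_4 = 39*1 - 10 = 29, d_4 = (880 - 29^2)/39 = 39/39 = 1, a_4 = floor((29 + 29)/1) = 58.
  m_5 = 1*58 - 29 = 29, d_5 = (880 - 29^2)/1 = 39/1 = 39: (m_5, d_5) = (m_1, d_1) = (29, 39), so from here the quotients repeat a_1, ..., a_4; the period length is 4.
Hence the expansion of sqrt(880) is a_0 = 29 followed by the repeating block 1, 1, 1, 58 (period 4).

[29; (1, 1, 1, 58)]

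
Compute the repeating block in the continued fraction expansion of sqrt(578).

Write x_i = (sqrt(578) + m_i)/d_i with (m_0, d_0) = (0, 1). a_0 = floor(sqrt(578)) = 24, since 24^2 = 576 <= 578 < 625 = 25^2.
Iterate m_{i+1} = d_i*a_i - m_i, d_{i+1} = (578 - m_{i+1}^2)/d_i, a_{i+1} = floor((a_0 + m_{i+1})/d_{i+1}):
  m_1 = 1*24 - 0 = 24, d_1 = (578 - 24^2)/1 = 2/1 = 2, a_1 = floor((24 + 24)/2) = 24.
  m_2 = 2*24 - 24 = 24, d_2 = (578 - 24^2)/2 = 2/2 = 1, a_2 = floor((24 + 24)/1) = 48.
  m_3 = 1*48 - 24 = 24, d_3 = (578 - 24^2)/1 = 2/1 = 2: (m_3, d_3) = (m_1, d_1) = (24, 2), so from here the quotients repeat a_1, a_2; the period length is 2.
Hence the expansion of sqrt(578) is a_0 = 24 followed by the repeating block 24, 48 (period 2).

[24; (24, 48)]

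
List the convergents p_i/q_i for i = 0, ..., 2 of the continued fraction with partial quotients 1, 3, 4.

Using the convergent recurrence p_i = a_i*p_{i-1} + p_{i-2}, q_i = a_i*q_{i-1} + q_{i-2} with p_{-2}=0, p_{-1}=1, q_{-2}=1, q_{-1}=0:
  i=0: a_0=1, p_0 = 1*1 + 0 = 1, q_0 = 1*0 + 1 = 1.
  i=1: a_1=3, p_1 = 3*1 + 1 = 4, q_1 = 3*1 + 0 = 3.
  i=2: a_2=4, p_2 = 4*4 + 1 = 17, q_2 = 4*3 + 1 = 13.

1/1, 4/3, 17/13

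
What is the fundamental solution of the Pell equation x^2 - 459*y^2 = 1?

(x, y) = (499850, 23331)

First expand sqrt(459) as a continued fraction. With x_i = (sqrt(459) + m_i)/d_i and (m_0, d_0) = (0, 1): a_0 = floor(sqrt(459)) = 21, since 21^2 = 441 <= 459 < 484 = 22^2.
Iterate m_{i+1} = d_i*a_i - m_i, d_{i+1} = (459 - m_{i+1}^2)/d_i, a_{i+1} = floor((a_0 + m_{i+1})/d_{i+1}):
  m_1 = 1*21 - 0 = 21, d_1 = (459 - 21^2)/1 = 18/1 = 18, a_1 = floor((21 + 21)/18) = 2.
  m_2 = 18*2 - 21 = 15, d_2 = (459 - 15^2)/18 = 234/18 = 13, a_2 = floor((21 + 15)/13) = 2.
  m_3 = 13*2 - 15 = 11, d_3 = (459 - 11^2)/13 = 338/13 = 26, a_3 = floor((21 + 11)/26) = 1.
  m_4 = 26*1 - 11 = 15, d_4 = (459 - 15^2)/26 = 234/26 = 9, a_4 = floor((21 + 15)/9) = 4.
  m_5 = 9*4 - 15 = 21, d_5 = (459 - 21^2)/9 = 18/9 = 2, a_5 = floor((21 + 21)/2) = 21.
  m_6 = 2*21 - 21 = 21, d_6 = (459 - 21^2)/2 = 18/2 = 9, a_6 = floor((21 + 21)/9) = 4.
  m_7 = 9*4 - 21 = 15, d_7 = (459 - 15^2)/9 = 234/9 = 26, a_7 = floor((21 + 15)/26) = 1.
  m_8 = 26*1 - 15 = 11, d_8 = (459 - 11^2)/26 = 338/26 = 13, a_8 = floor((21 + 11)/13) = 2.
  m_9 = 13*2 - 11 = 15, d_9 = (459 - 15^2)/13 = 234/13 = 18, a_9 = floor((21 + 15)/18) = 2.
  m_10 = 18*2 - 15 = 21, d_10 = (459 - 21^2)/18 = 18/18 = 1, a_10 = floor((21 + 21)/1) = 42.
  m_11 = 1*42 - 21 = 21, d_11 = (459 - 21^2)/1 = 18/1 = 18: (m_11, d_11) = (m_1, d_1) = (21, 18), so from here the quotients repeat a_1, ..., a_10; the period length is 10.
So sqrt(459) = [21; (2, 2, 1, 4, 21, 4, 1, 2, 2, 42)] with period length k = 10.
k is even, so the fundamental solution of x^2 - 459y^2 = 1 is (p_{k-1}, q_{k-1}) = (p_9, q_9); compute convergents through index 9.
Convergents (p_i = a_i*p_{i-1} + p_{i-2}, q_i = a_i*q_{i-1} + q_{i-2} with p_{-2}=0, p_{-1}=1, q_{-2}=1, q_{-1}=0):
  i=0: a_0=21, p_0 = 21*1 + 0 = 21, q_0 = 21*0 + 1 = 1.
  i=1: a_1=2, p_1 = 2*21 + 1 = 43, q_1 = 2*1 + 0 = 2.
  i=2: a_2=2, p_2 = 2*43 + 21 = 107, q_2 = 2*2 + 1 = 5.
  i=3: a_3=1, p_3 = 1*107 + 43 = 150, q_3 = 1*5 + 2 = 7.
  i=4: a_4=4, p_4 = 4*150 + 107 = 707, q_4 = 4*7 + 5 = 33.
  i=5: a_5=21, p_5 = 21*707 + 150 = 14997, q_5 = 21*33 + 7 = 700.
  i=6: a_6=4, p_6 = 4*14997 + 707 = 60695, q_6 = 4*700 + 33 = 2833.
  i=7: a_7=1, p_7 = 1*60695 + 14997 = 75692, q_7 = 1*2833 + 700 = 3533.
  i=8: a_8=2, p_8 = 2*75692 + 60695 = 212079, q_8 = 2*3533 + 2833 = 9899.
  i=9: a_9=2, p_9 = 2*212079 + 75692 = 499850, q_9 = 2*9899 + 3533 = 23331.
Check: 499850^2 - 459*23331^2 = 249850022500 - 249850022499 = 1, so (x, y) = (499850, 23331) solves the equation, and by the theorem it is the least positive solution.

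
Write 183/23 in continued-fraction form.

[7; 1, 22]

Run the Euclidean algorithm on 183 and 23; the successive quotients are the partial quotients a_0, a_1, ... (each step inverts the fractional part left over by the previous one):
  183 = 7*23 + 22, so a_0 = 7.
  23 = 1*22 + 1, so a_1 = 1.
  22 = 22*1 + 0, so a_2 = 22.
The remainder reaches 0 after 3 divisions, so the expansion has 3 partial quotients, read off in order.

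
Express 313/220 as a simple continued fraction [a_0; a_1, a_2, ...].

[1; 2, 2, 1, 2, 1, 3, 2]

Run the Euclidean algorithm on 313 and 220; the successive quotients are the partial quotients a_0, a_1, ... (each step inverts the fractional part left over by the previous one):
  313 = 1*220 + 93, so a_0 = 1.
  220 = 2*93 + 34, so a_1 = 2.
  93 = 2*34 + 25, so a_2 = 2.
  34 = 1*25 + 9, so a_3 = 1.
  25 = 2*9 + 7, so a_4 = 2.
  9 = 1*7 + 2, so a_5 = 1.
  7 = 3*2 + 1, so a_6 = 3.
  2 = 2*1 + 0, so a_7 = 2.
The remainder reaches 0 after 8 divisions, so the expansion has 8 partial quotients, read off in order.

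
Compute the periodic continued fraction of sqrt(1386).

[37; (4, 2, 1, 2, 1, 2, 4, 74)]

Write x_i = (sqrt(1386) + m_i)/d_i with (m_0, d_0) = (0, 1). a_0 = floor(sqrt(1386)) = 37, since 37^2 = 1369 <= 1386 < 1444 = 38^2.
Iterate m_{i+1} = d_i*a_i - m_i, d_{i+1} = (1386 - m_{i+1}^2)/d_i, a_{i+1} = floor((a_0 + m_{i+1})/d_{i+1}):
  m_1 = 1*37 - 0 = 37, d_1 = (1386 - 37^2)/1 = 17/1 = 17, a_1 = floor((37 + 37)/17) = 4.
  m_2 = 17*4 - 37 = 31, d_2 = (1386 - 31^2)/17 = 425/17 = 25, a_2 = floor((37 + 31)/25) = 2.
  m_3 = 25*2 - 31 = 19, d_3 = (1386 - 19^2)/25 = 1025/25 = 41, a_3 = floor((37 + 19)/41) = 1.
  m_4 = 41*1 - 19 = 22, d_4 = (1386 - 22^2)/41 = 902/41 = 22, a_4 = floor((37 + 22)/22) = 2.
  m_5 = 22*2 - 22 = 22, d_5 = (1386 - 22^2)/22 = 902/22 = 41, a_5 = floor((37 + 22)/41) = 1.
  m_6 = 41*1 - 22 = 19, d_6 = (1386 - 19^2)/41 = 1025/41 = 25, a_6 = floor((37 + 19)/25) = 2.
  m_7 = 25*2 - 19 = 31, d_7 = (1386 - 31^2)/25 = 425/25 = 17, a_7 = floor((37 + 31)/17) = 4.
  m_8 = 17*4 - 31 = 37, d_8 = (1386 - 37^2)/17 = 17/17 = 1, a_8 = floor((37 + 37)/1) = 74.
  m_9 = 1*74 - 37 = 37, d_9 = (1386 - 37^2)/1 = 17/1 = 17: (m_9, d_9) = (m_1, d_1) = (37, 17), so from here the quotients repeat a_1, ..., a_8; the period length is 8.
Hence the expansion of sqrt(1386) is a_0 = 37 followed by the repeating block 4, 2, 1, 2, 1, 2, 4, 74 (period 8).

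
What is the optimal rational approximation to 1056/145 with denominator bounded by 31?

Expand x = 1056/145 as a continued fraction with the Euclidean algorithm:
  1056 = 7*145 + 41, so a_0 = 7.
  145 = 3*41 + 22, so a_1 = 3.
  41 = 1*22 + 19, so a_2 = 1.
  22 = 1*19 + 3, so a_3 = 1.
  19 = 6*3 + 1, so a_4 = 6.
  3 = 3*1 + 0, so a_5 = 3.
so x = [7; 3, 1, 1, 6, 3].
Convergents (p_i = a_i*p_{i-1} + p_{i-2}, q_i = a_i*q_{i-1} + q_{i-2} with p_{-2}=0, p_{-1}=1, q_{-2}=1, q_{-1}=0), until the denominator exceeds 31:
  i=0: a_0=7, p_0 = 7*1 + 0 = 7, q_0 = 7*0 + 1 = 1.
  i=1: a_1=3, p_1 = 3*7 + 1 = 22, q_1 = 3*1 + 0 = 3.
  i=2: a_2=1, p_2 = 1*22 + 7 = 29, q_2 = 1*3 + 1 = 4.
  i=3: a_3=1, p_3 = 1*29 + 22 = 51, q_3 = 1*4 + 3 = 7.
  i=4: a_4=6, p_4 = 6*51 + 29 = 335, q_4 = 6*7 + 4 = 46.
q_4 = 46 > 31, so the last convergent with denominator <= 31 is p_3/q_3 = 51/7.
The closest fraction with denominator <= 31 is either p_3/q_3 or the intermediate fraction (k*p_3 + p_2)/(k*q_3 + q_2) with the largest k >= 1 whose denominator stays <= 31; these approach x as k grows, and every other convergent or intermediate fraction in range is farther away.
Largest k: floor((31 - q_2)/q_3) = floor((31 - 4)/7) = 3.
That gives (3*51 + 29)/(3*7 + 4) = 182/25.
Compare the errors: |x - 51/7| = |1056*7 - 51*145|/(145*7) = 3/1015, and |x - 182/25| = |1056*25 - 182*145|/(145*25) = 10/3625.
Cross-multiplying, 10*1015 = 10150 < 10875 = 3*3625, so 10/3625 is smaller: the intermediate fraction 182/25 is closer to x than 51/7.

182/25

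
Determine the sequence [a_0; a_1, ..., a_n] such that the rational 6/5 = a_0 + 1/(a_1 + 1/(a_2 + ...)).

[1; 5]

Run the Euclidean algorithm on 6 and 5; the successive quotients are the partial quotients a_0, a_1, ... (each step inverts the fractional part left over by the previous one):
  6 = 1*5 + 1, so a_0 = 1.
  5 = 5*1 + 0, so a_1 = 5.
The remainder reaches 0 after 2 divisions, so the expansion has 2 partial quotients, read off in order.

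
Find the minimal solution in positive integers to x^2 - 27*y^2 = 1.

(x, y) = (26, 5)

First expand sqrt(27) as a continued fraction. With x_i = (sqrt(27) + m_i)/d_i and (m_0, d_0) = (0, 1): a_0 = floor(sqrt(27)) = 5, since 5^2 = 25 <= 27 < 36 = 6^2.
Iterate m_{i+1} = d_i*a_i - m_i, d_{i+1} = (27 - m_{i+1}^2)/d_i, a_{i+1} = floor((a_0 + m_{i+1})/d_{i+1}):
  m_1 = 1*5 - 0 = 5, d_1 = (27 - 5^2)/1 = 2/1 = 2, a_1 = floor((5 + 5)/2) = 5.
  m_2 = 2*5 - 5 = 5, d_2 = (27 - 5^2)/2 = 2/2 = 1, a_2 = floor((5 + 5)/1) = 10.
  m_3 = 1*10 - 5 = 5, d_3 = (27 - 5^2)/1 = 2/1 = 2: (m_3, d_3) = (m_1, d_1) = (5, 2), so from here the quotients repeat a_1, a_2; the period length is 2.
So sqrt(27) = [5; (5, 10)] with period length k = 2.
k is even, so the fundamental solution of x^2 - 27y^2 = 1 is (p_{k-1}, q_{k-1}) = (p_1, q_1); compute convergents through index 1.
Convergents (p_i = a_i*p_{i-1} + p_{i-2}, q_i = a_i*q_{i-1} + q_{i-2} with p_{-2}=0, p_{-1}=1, q_{-2}=1, q_{-1}=0):
  i=0: a_0=5, p_0 = 5*1 + 0 = 5, q_0 = 5*0 + 1 = 1.
  i=1: a_1=5, p_1 = 5*5 + 1 = 26, q_1 = 5*1 + 0 = 5.
Check: 26^2 - 27*5^2 = 676 - 675 = 1, so (x, y) = (26, 5) solves the equation, and by the theorem it is the least positive solution.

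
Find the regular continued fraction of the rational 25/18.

[1; 2, 1, 1, 3]

Run the Euclidean algorithm on 25 and 18; the successive quotients are the partial quotients a_0, a_1, ... (each step inverts the fractional part left over by the previous one):
  25 = 1*18 + 7, so a_0 = 1.
  18 = 2*7 + 4, so a_1 = 2.
  7 = 1*4 + 3, so a_2 = 1.
  4 = 1*3 + 1, so a_3 = 1.
  3 = 3*1 + 0, so a_4 = 3.
The remainder reaches 0 after 5 divisions, so the expansion has 5 partial quotients, read off in order.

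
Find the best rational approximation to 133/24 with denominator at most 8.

39/7

Expand x = 133/24 as a continued fraction with the Euclidean algorithm:
  133 = 5*24 + 13, so a_0 = 5.
  24 = 1*13 + 11, so a_1 = 1.
  13 = 1*11 + 2, so a_2 = 1.
  11 = 5*2 + 1, so a_3 = 5.
  2 = 2*1 + 0, so a_4 = 2.
so x = [5; 1, 1, 5, 2].
Convergents (p_i = a_i*p_{i-1} + p_{i-2}, q_i = a_i*q_{i-1} + q_{i-2} with p_{-2}=0, p_{-1}=1, q_{-2}=1, q_{-1}=0), until the denominator exceeds 8:
  i=0: a_0=5, p_0 = 5*1 + 0 = 5, q_0 = 5*0 + 1 = 1.
  i=1: a_1=1, p_1 = 1*5 + 1 = 6, q_1 = 1*1 + 0 = 1.
  i=2: a_2=1, p_2 = 1*6 + 5 = 11, q_2 = 1*1 + 1 = 2.
  i=3: a_3=5, p_3 = 5*11 + 6 = 61, q_3 = 5*2 + 1 = 11.
q_3 = 11 > 8, so the last convergent with denominator <= 8 is p_2/q_2 = 11/2.
The closest fraction with denominator <= 8 is either p_2/q_2 or the intermediate fraction (k*p_2 + p_1)/(k*q_2 + q_1) with the largest k >= 1 whose denominator stays <= 8; these approach x as k grows, and every other convergent or intermediate fraction in range is farther away.
Largest k: floor((8 - q_1)/q_2) = floor((8 - 1)/2) = 3.
That gives (3*11 + 6)/(3*2 + 1) = 39/7.
Compare the errors: |x - 11/2| = |133*2 - 11*24|/(24*2) = 2/48, and |x - 39/7| = |133*7 - 39*24|/(24*7) = 5/168.
Cross-multiplying, 5*48 = 240 < 336 = 2*168, so 5/168 is smaller: the intermediate fraction 39/7 is closer to x than 11/2.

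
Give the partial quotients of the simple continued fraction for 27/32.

[0; 1, 5, 2, 2]

Run the Euclidean algorithm on 27 and 32; the successive quotients are the partial quotients a_0, a_1, ... (each step inverts the fractional part left over by the previous one):
  27 = 0*32 + 27, so a_0 = 0.
  32 = 1*27 + 5, so a_1 = 1.
  27 = 5*5 + 2, so a_2 = 5.
  5 = 2*2 + 1, so a_3 = 2.
  2 = 2*1 + 0, so a_4 = 2.
The remainder reaches 0 after 5 divisions, so the expansion has 5 partial quotients, read off in order.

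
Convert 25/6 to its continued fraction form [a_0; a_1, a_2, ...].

[4; 6]

Run the Euclidean algorithm on 25 and 6; the successive quotients are the partial quotients a_0, a_1, ... (each step inverts the fractional part left over by the previous one):
  25 = 4*6 + 1, so a_0 = 4.
  6 = 6*1 + 0, so a_1 = 6.
The remainder reaches 0 after 2 divisions, so the expansion has 2 partial quotients, read off in order.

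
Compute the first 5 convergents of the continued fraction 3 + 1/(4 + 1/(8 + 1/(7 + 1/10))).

3/1, 13/4, 107/33, 762/235, 7727/2383

Using the convergent recurrence p_i = a_i*p_{i-1} + p_{i-2}, q_i = a_i*q_{i-1} + q_{i-2} with p_{-2}=0, p_{-1}=1, q_{-2}=1, q_{-1}=0:
  i=0: a_0=3, p_0 = 3*1 + 0 = 3, q_0 = 3*0 + 1 = 1.
  i=1: a_1=4, p_1 = 4*3 + 1 = 13, q_1 = 4*1 + 0 = 4.
  i=2: a_2=8, p_2 = 8*13 + 3 = 107, q_2 = 8*4 + 1 = 33.
  i=3: a_3=7, p_3 = 7*107 + 13 = 762, q_3 = 7*33 + 4 = 235.
  i=4: a_4=10, p_4 = 10*762 + 107 = 7727, q_4 = 10*235 + 33 = 2383.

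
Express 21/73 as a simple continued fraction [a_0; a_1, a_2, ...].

[0; 3, 2, 10]

Run the Euclidean algorithm on 21 and 73; the successive quotients are the partial quotients a_0, a_1, ... (each step inverts the fractional part left over by the previous one):
  21 = 0*73 + 21, so a_0 = 0.
  73 = 3*21 + 10, so a_1 = 3.
  21 = 2*10 + 1, so a_2 = 2.
  10 = 10*1 + 0, so a_3 = 10.
The remainder reaches 0 after 4 divisions, so the expansion has 4 partial quotients, read off in order.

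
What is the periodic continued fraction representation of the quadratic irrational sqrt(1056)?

Write x_i = (sqrt(1056) + m_i)/d_i with (m_0, d_0) = (0, 1). a_0 = floor(sqrt(1056)) = 32, since 32^2 = 1024 <= 1056 < 1089 = 33^2.
Iterate m_{i+1} = d_i*a_i - m_i, d_{i+1} = (1056 - m_{i+1}^2)/d_i, a_{i+1} = floor((a_0 + m_{i+1})/d_{i+1}):
  m_1 = 1*32 - 0 = 32, d_1 = (1056 - 32^2)/1 = 32/1 = 32, a_1 = floor((32 + 32)/32) = 2.
  m_2 = 32*2 - 32 = 32, d_2 = (1056 - 32^2)/32 = 32/32 = 1, a_2 = floor((32 + 32)/1) = 64.
  m_3 = 1*64 - 32 = 32, d_3 = (1056 - 32^2)/1 = 32/1 = 32: (m_3, d_3) = (m_1, d_1) = (32, 32), so from here the quotients repeat a_1, a_2; the period length is 2.
Hence the expansion of sqrt(1056) is a_0 = 32 followed by the repeating block 2, 64 (period 2).

[32; (2, 64)]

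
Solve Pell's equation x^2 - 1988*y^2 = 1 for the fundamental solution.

First expand sqrt(1988) as a continued fraction. With x_i = (sqrt(1988) + m_i)/d_i and (m_0, d_0) = (0, 1): a_0 = floor(sqrt(1988)) = 44, since 44^2 = 1936 <= 1988 < 2025 = 45^2.
Iterate m_{i+1} = d_i*a_i - m_i, d_{i+1} = (1988 - m_{i+1}^2)/d_i, a_{i+1} = floor((a_0 + m_{i+1})/d_{i+1}):
  m_1 = 1*44 - 0 = 44, d_1 = (1988 - 44^2)/1 = 52/1 = 52, a_1 = floor((44 + 44)/52) = 1.
  m_2 = 52*1 - 44 = 8, d_2 = (1988 - 8^2)/52 = 1924/52 = 37, a_2 = floor((44 + 8)/37) = 1.
  m_3 = 37*1 - 8 = 29, d_3 = (1988 - 29^2)/37 = 1147/37 = 31, a_3 = floor((44 + 29)/31) = 2.
  m_4 = 31*2 - 29 = 33, d_4 = (1988 - 33^2)/31 = 899/31 = 29, a_4 = floor((44 + 33)/29) = 2.
  m_5 = 29*2 - 33 = 25, d_5 = (1988 - 25^2)/29 = 1363/29 = 47, a_5 = floor((44 + 25)/47) = 1.
  m_6 = 47*1 - 25 = 22, d_6 = (1988 - 22^2)/47 = 1504/47 = 32, a_6 = floor((44 + 22)/32) = 2.
  m_7 = 32*2 - 22 = 42, d_7 = (1988 - 42^2)/32 = 224/32 = 7, a_7 = floor((44 + 42)/7) = 12.
  m_8 = 7*12 - 42 = 42, d_8 = (1988 - 42^2)/7 = 224/7 = 32, a_8 = floor((44 + 42)/32) = 2.
  m_9 = 32*2 - 42 = 22, d_9 = (1988 - 22^2)/32 = 1504/32 = 47, a_9 = floor((44 + 22)/47) = 1.
  m_10 = 47*1 - 22 = 25, d_10 = (1988 - 25^2)/47 = 1363/47 = 29, a_10 = floor((44 + 25)/29) = 2.
  m_11 = 29*2 - 25 = 33, d_11 = (1988 - 33^2)/29 = 899/29 = 31, a_11 = floor((44 + 33)/31) = 2.
  m_12 = 31*2 - 33 = 29, d_12 = (1988 - 29^2)/31 = 1147/31 = 37, a_12 = floor((44 + 29)/37) = 1.
  m_13 = 37*1 - 29 = 8, d_13 = (1988 - 8^2)/37 = 1924/37 = 52, a_13 = floor((44 + 8)/52) = 1.
  m_14 = 52*1 - 8 = 44, d_14 = (1988 - 44^2)/52 = 52/52 = 1, a_14 = floor((44 + 44)/1) = 88.
  m_15 = 1*88 - 44 = 44, d_15 = (1988 - 44^2)/1 = 52/1 = 52: (m_15, d_15) = (m_1, d_1) = (44, 52), so from here the quotients repeat a_1, ..., a_14; the period length is 14.
So sqrt(1988) = [44; (1, 1, 2, 2, 1, 2, 12, 2, 1, 2, 2, 1, 1, 88)] with period length k = 14.
k is even, so the fundamental solution of x^2 - 1988y^2 = 1 is (p_{k-1}, q_{k-1}) = (p_13, q_13); compute convergents through index 13.
Convergents (p_i = a_i*p_{i-1} + p_{i-2}, q_i = a_i*q_{i-1} + q_{i-2} with p_{-2}=0, p_{-1}=1, q_{-2}=1, q_{-1}=0):
  i=0: a_0=44, p_0 = 44*1 + 0 = 44, q_0 = 44*0 + 1 = 1.
  i=1: a_1=1, p_1 = 1*44 + 1 = 45, q_1 = 1*1 + 0 = 1.
  i=2: a_2=1, p_2 = 1*45 + 44 = 89, q_2 = 1*1 + 1 = 2.
  i=3: a_3=2, p_3 = 2*89 + 45 = 223, q_3 = 2*2 + 1 = 5.
  i=4: a_4=2, p_4 = 2*223 + 89 = 535, q_4 = 2*5 + 2 = 12.
  i=5: a_5=1, p_5 = 1*535 + 223 = 758, q_5 = 1*12 + 5 = 17.
  i=6: a_6=2, p_6 = 2*758 + 535 = 2051, q_6 = 2*17 + 12 = 46.
  i=7: a_7=12, p_7 = 12*2051 + 758 = 25370, q_7 = 12*46 + 17 = 569.
  i=8: a_8=2, p_8 = 2*25370 + 2051 = 52791, q_8 = 2*569 + 46 = 1184.
  i=9: a_9=1, p_9 = 1*52791 + 25370 = 78161, q_9 = 1*1184 + 569 = 1753.
  i=10: a_10=2, p_10 = 2*78161 + 52791 = 209113, q_10 = 2*1753 + 1184 = 4690.
  i=11: a_11=2, p_11 = 2*209113 + 78161 = 496387, q_11 = 2*4690 + 1753 = 11133.
  i=12: a_12=1, p_12 = 1*496387 + 209113 = 705500, q_12 = 1*11133 + 4690 = 15823.
  i=13: a_13=1, p_13 = 1*705500 + 496387 = 1201887, q_13 = 1*15823 + 11133 = 26956.
Check: 1201887^2 - 1988*26956^2 = 1444532360769 - 1444532360768 = 1, so (x, y) = (1201887, 26956) solves the equation, and by the theorem it is the least positive solution.

(x, y) = (1201887, 26956)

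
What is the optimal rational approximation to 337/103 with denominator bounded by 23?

36/11

Expand x = 337/103 as a continued fraction with the Euclidean algorithm:
  337 = 3*103 + 28, so a_0 = 3.
  103 = 3*28 + 19, so a_1 = 3.
  28 = 1*19 + 9, so a_2 = 1.
  19 = 2*9 + 1, so a_3 = 2.
  9 = 9*1 + 0, so a_4 = 9.
so x = [3; 3, 1, 2, 9].
Convergents (p_i = a_i*p_{i-1} + p_{i-2}, q_i = a_i*q_{i-1} + q_{i-2} with p_{-2}=0, p_{-1}=1, q_{-2}=1, q_{-1}=0), until the denominator exceeds 23:
  i=0: a_0=3, p_0 = 3*1 + 0 = 3, q_0 = 3*0 + 1 = 1.
  i=1: a_1=3, p_1 = 3*3 + 1 = 10, q_1 = 3*1 + 0 = 3.
  i=2: a_2=1, p_2 = 1*10 + 3 = 13, q_2 = 1*3 + 1 = 4.
  i=3: a_3=2, p_3 = 2*13 + 10 = 36, q_3 = 2*4 + 3 = 11.
  i=4: a_4=9, p_4 = 9*36 + 13 = 337, q_4 = 9*11 + 4 = 103.
q_4 = 103 > 23, so the last convergent with denominator <= 23 is p_3/q_3 = 36/11.
The closest fraction with denominator <= 23 is either p_3/q_3 or the intermediate fraction (k*p_3 + p_2)/(k*q_3 + q_2) with the largest k >= 1 whose denominator stays <= 23; these approach x as k grows, and every other convergent or intermediate fraction in range is farther away.
Largest k: floor((23 - q_2)/q_3) = floor((23 - 4)/11) = 1.
That gives (1*36 + 13)/(1*11 + 4) = 49/15.
Compare the errors: |x - 36/11| = |337*11 - 36*103|/(103*11) = 1/1133, and |x - 49/15| = |337*15 - 49*103|/(103*15) = 8/1545.
Cross-multiplying, 1*1545 = 1545 < 9064 = 8*1133, so 1/1133 is smaller: the convergent 36/11 is closer to x than 49/15.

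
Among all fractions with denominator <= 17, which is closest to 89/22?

Expand x = 89/22 as a continued fraction with the Euclidean algorithm:
  89 = 4*22 + 1, so a_0 = 4.
  22 = 22*1 + 0, so a_1 = 22.
so x = [4; 22].
Convergents (p_i = a_i*p_{i-1} + p_{i-2}, q_i = a_i*q_{i-1} + q_{i-2} with p_{-2}=0, p_{-1}=1, q_{-2}=1, q_{-1}=0), until the denominator exceeds 17:
  i=0: a_0=4, p_0 = 4*1 + 0 = 4, q_0 = 4*0 + 1 = 1.
  i=1: a_1=22, p_1 = 22*4 + 1 = 89, q_1 = 22*1 + 0 = 22.
q_1 = 22 > 17, so the last convergent with denominator <= 17 is p_0/q_0 = 4/1.
The closest fraction with denominator <= 17 is either p_0/q_0 or the intermediate fraction (k*p_0 + p_{-1})/(k*q_0 + q_{-1}) with the largest k >= 1 whose denominator stays <= 17; these approach x as k grows, and every other convergent or intermediate fraction in range is farther away.
Largest k: floor((17 - q_{-1})/q_0) = floor((17 - 0)/1) = 17 (using the seeds p_{-1} = 1, q_{-1} = 0).
That gives (17*4 + 1)/(17*1 + 0) = 69/17.
Compare the errors: |x - 4/1| = |89*1 - 4*22|/(22*1) = 1/22, and |x - 69/17| = |89*17 - 69*22|/(22*17) = 5/374.
Cross-multiplying, 5*22 = 110 < 374 = 1*374, so 5/374 is smaller: the intermediate fraction 69/17 is closer to x than 4/1.

69/17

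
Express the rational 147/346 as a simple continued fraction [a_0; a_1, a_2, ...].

[0; 2, 2, 1, 4, 1, 3, 2]

Run the Euclidean algorithm on 147 and 346; the successive quotients are the partial quotients a_0, a_1, ... (each step inverts the fractional part left over by the previous one):
  147 = 0*346 + 147, so a_0 = 0.
  346 = 2*147 + 52, so a_1 = 2.
  147 = 2*52 + 43, so a_2 = 2.
  52 = 1*43 + 9, so a_3 = 1.
  43 = 4*9 + 7, so a_4 = 4.
  9 = 1*7 + 2, so a_5 = 1.
  7 = 3*2 + 1, so a_6 = 3.
  2 = 2*1 + 0, so a_7 = 2.
The remainder reaches 0 after 8 divisions, so the expansion has 8 partial quotients, read off in order.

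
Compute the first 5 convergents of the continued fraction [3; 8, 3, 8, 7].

3/1, 25/8, 78/25, 649/208, 4621/1481

Using the convergent recurrence p_i = a_i*p_{i-1} + p_{i-2}, q_i = a_i*q_{i-1} + q_{i-2} with p_{-2}=0, p_{-1}=1, q_{-2}=1, q_{-1}=0:
  i=0: a_0=3, p_0 = 3*1 + 0 = 3, q_0 = 3*0 + 1 = 1.
  i=1: a_1=8, p_1 = 8*3 + 1 = 25, q_1 = 8*1 + 0 = 8.
  i=2: a_2=3, p_2 = 3*25 + 3 = 78, q_2 = 3*8 + 1 = 25.
  i=3: a_3=8, p_3 = 8*78 + 25 = 649, q_3 = 8*25 + 8 = 208.
  i=4: a_4=7, p_4 = 7*649 + 78 = 4621, q_4 = 7*208 + 25 = 1481.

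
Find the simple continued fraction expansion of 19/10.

Run the Euclidean algorithm on 19 and 10; the successive quotients are the partial quotients a_0, a_1, ... (each step inverts the fractional part left over by the previous one):
  19 = 1*10 + 9, so a_0 = 1.
  10 = 1*9 + 1, so a_1 = 1.
  9 = 9*1 + 0, so a_2 = 9.
The remainder reaches 0 after 3 divisions, so the expansion has 3 partial quotients, read off in order.

[1; 1, 9]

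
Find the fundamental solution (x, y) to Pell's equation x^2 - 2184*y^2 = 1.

First expand sqrt(2184) as a continued fraction. With x_i = (sqrt(2184) + m_i)/d_i and (m_0, d_0) = (0, 1): a_0 = floor(sqrt(2184)) = 46, since 46^2 = 2116 <= 2184 < 2209 = 47^2.
Iterate m_{i+1} = d_i*a_i - m_i, d_{i+1} = (2184 - m_{i+1}^2)/d_i, a_{i+1} = floor((a_0 + m_{i+1})/d_{i+1}):
  m_1 = 1*46 - 0 = 46, d_1 = (2184 - 46^2)/1 = 68/1 = 68, a_1 = floor((46 + 46)/68) = 1.
  m_2 = 68*1 - 46 = 22, d_2 = (2184 - 22^2)/68 = 1700/68 = 25, a_2 = floor((46 + 22)/25) = 2.
  m_3 = 25*2 - 22 = 28, d_3 = (2184 - 28^2)/25 = 1400/25 = 56, a_3 = floor((46 + 28)/56) = 1.
  m_4 = 56*1 - 28 = 28, d_4 = (2184 - 28^2)/56 = 1400/56 = 25, a_4 = floor((46 + 28)/25) = 2.
  m_5 = 25*2 - 28 = 22, d_5 = (2184 - 22^2)/25 = 1700/25 = 68, a_5 = floor((46 + 22)/68) = 1.
  m_6 = 68*1 - 22 = 46, d_6 = (2184 - 46^2)/68 = 68/68 = 1, a_6 = floor((46 + 46)/1) = 92.
  m_7 = 1*92 - 46 = 46, d_7 = (2184 - 46^2)/1 = 68/1 = 68: (m_7, d_7) = (m_1, d_1) = (46, 68), so from here the quotients repeat a_1, ..., a_6; the period length is 6.
So sqrt(2184) = [46; (1, 2, 1, 2, 1, 92)] with period length k = 6.
k is even, so the fundamental solution of x^2 - 2184y^2 = 1 is (p_{k-1}, q_{k-1}) = (p_5, q_5); compute convergents through index 5.
Convergents (p_i = a_i*p_{i-1} + p_{i-2}, q_i = a_i*q_{i-1} + q_{i-2} with p_{-2}=0, p_{-1}=1, q_{-2}=1, q_{-1}=0):
  i=0: a_0=46, p_0 = 46*1 + 0 = 46, q_0 = 46*0 + 1 = 1.
  i=1: a_1=1, p_1 = 1*46 + 1 = 47, q_1 = 1*1 + 0 = 1.
  i=2: a_2=2, p_2 = 2*47 + 46 = 140, q_2 = 2*1 + 1 = 3.
  i=3: a_3=1, p_3 = 1*140 + 47 = 187, q_3 = 1*3 + 1 = 4.
  i=4: a_4=2, p_4 = 2*187 + 140 = 514, q_4 = 2*4 + 3 = 11.
  i=5: a_5=1, p_5 = 1*514 + 187 = 701, q_5 = 1*11 + 4 = 15.
Check: 701^2 - 2184*15^2 = 491401 - 491400 = 1, so (x, y) = (701, 15) solves the equation, and by the theorem it is the least positive solution.

(x, y) = (701, 15)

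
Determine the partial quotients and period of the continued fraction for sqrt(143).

Write x_i = (sqrt(143) + m_i)/d_i with (m_0, d_0) = (0, 1). a_0 = floor(sqrt(143)) = 11, since 11^2 = 121 <= 143 < 144 = 12^2.
Iterate m_{i+1} = d_i*a_i - m_i, d_{i+1} = (143 - m_{i+1}^2)/d_i, a_{i+1} = floor((a_0 + m_{i+1})/d_{i+1}):
  m_1 = 1*11 - 0 = 11, d_1 = (143 - 11^2)/1 = 22/1 = 22, a_1 = floor((11 + 11)/22) = 1.
  m_2 = 22*1 - 11 = 11, d_2 = (143 - 11^2)/22 = 22/22 = 1, a_2 = floor((11 + 11)/1) = 22.
  m_3 = 1*22 - 11 = 11, d_3 = (143 - 11^2)/1 = 22/1 = 22: (m_3, d_3) = (m_1, d_1) = (11, 22), so from here the quotients repeat a_1, a_2; the period length is 2.
Hence the expansion of sqrt(143) is a_0 = 11 followed by the repeating block 1, 22 (period 2).

[11; (1, 22)]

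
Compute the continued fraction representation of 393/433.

Run the Euclidean algorithm on 393 and 433; the successive quotients are the partial quotients a_0, a_1, ... (each step inverts the fractional part left over by the previous one):
  393 = 0*433 + 393, so a_0 = 0.
  433 = 1*393 + 40, so a_1 = 1.
  393 = 9*40 + 33, so a_2 = 9.
  40 = 1*33 + 7, so a_3 = 1.
  33 = 4*7 + 5, so a_4 = 4.
  7 = 1*5 + 2, so a_5 = 1.
  5 = 2*2 + 1, so a_6 = 2.
  2 = 2*1 + 0, so a_7 = 2.
The remainder reaches 0 after 8 divisions, so the expansion has 8 partial quotients, read off in order.

[0; 1, 9, 1, 4, 1, 2, 2]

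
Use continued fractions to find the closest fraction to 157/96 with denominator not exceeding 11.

Expand x = 157/96 as a continued fraction with the Euclidean algorithm:
  157 = 1*96 + 61, so a_0 = 1.
  96 = 1*61 + 35, so a_1 = 1.
  61 = 1*35 + 26, so a_2 = 1.
  35 = 1*26 + 9, so a_3 = 1.
  26 = 2*9 + 8, so a_4 = 2.
  9 = 1*8 + 1, so a_5 = 1.
  8 = 8*1 + 0, so a_6 = 8.
so x = [1; 1, 1, 1, 2, 1, 8].
Convergents (p_i = a_i*p_{i-1} + p_{i-2}, q_i = a_i*q_{i-1} + q_{i-2} with p_{-2}=0, p_{-1}=1, q_{-2}=1, q_{-1}=0), until the denominator exceeds 11:
  i=0: a_0=1, p_0 = 1*1 + 0 = 1, q_0 = 1*0 + 1 = 1.
  i=1: a_1=1, p_1 = 1*1 + 1 = 2, q_1 = 1*1 + 0 = 1.
  i=2: a_2=1, p_2 = 1*2 + 1 = 3, q_2 = 1*1 + 1 = 2.
  i=3: a_3=1, p_3 = 1*3 + 2 = 5, q_3 = 1*2 + 1 = 3.
  i=4: a_4=2, p_4 = 2*5 + 3 = 13, q_4 = 2*3 + 2 = 8.
  i=5: a_5=1, p_5 = 1*13 + 5 = 18, q_5 = 1*8 + 3 = 11.
  i=6: a_6=8, p_6 = 8*18 + 13 = 157, q_6 = 8*11 + 8 = 96.
q_6 = 96 > 11, so the last convergent with denominator <= 11 is p_5/q_5 = 18/11.
The closest fraction with denominator <= 11 is either p_5/q_5 or the intermediate fraction (k*p_5 + p_4)/(k*q_5 + q_4) with the largest k >= 1 whose denominator stays <= 11; these approach x as k grows, and every other convergent or intermediate fraction in range is farther away.
Largest k: floor((11 - q_4)/q_5) = floor((11 - 8)/11) = 0.
Since k = 0, no intermediate fraction beyond p_5/q_5 has denominator <= 11, so the convergent 18/11 is the closest (its error is |157*11 - 18*96|/(96*11) = 1/1056).

18/11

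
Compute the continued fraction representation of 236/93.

Run the Euclidean algorithm on 236 and 93; the successive quotients are the partial quotients a_0, a_1, ... (each step inverts the fractional part left over by the previous one):
  236 = 2*93 + 50, so a_0 = 2.
  93 = 1*50 + 43, so a_1 = 1.
  50 = 1*43 + 7, so a_2 = 1.
  43 = 6*7 + 1, so a_3 = 6.
  7 = 7*1 + 0, so a_4 = 7.
The remainder reaches 0 after 5 divisions, so the expansion has 5 partial quotients, read off in order.

[2; 1, 1, 6, 7]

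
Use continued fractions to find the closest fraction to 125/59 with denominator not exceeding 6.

Expand x = 125/59 as a continued fraction with the Euclidean algorithm:
  125 = 2*59 + 7, so a_0 = 2.
  59 = 8*7 + 3, so a_1 = 8.
  7 = 2*3 + 1, so a_2 = 2.
  3 = 3*1 + 0, so a_3 = 3.
so x = [2; 8, 2, 3].
Convergents (p_i = a_i*p_{i-1} + p_{i-2}, q_i = a_i*q_{i-1} + q_{i-2} with p_{-2}=0, p_{-1}=1, q_{-2}=1, q_{-1}=0), until the denominator exceeds 6:
  i=0: a_0=2, p_0 = 2*1 + 0 = 2, q_0 = 2*0 + 1 = 1.
  i=1: a_1=8, p_1 = 8*2 + 1 = 17, q_1 = 8*1 + 0 = 8.
q_1 = 8 > 6, so the last convergent with denominator <= 6 is p_0/q_0 = 2/1.
The closest fraction with denominator <= 6 is either p_0/q_0 or the intermediate fraction (k*p_0 + p_{-1})/(k*q_0 + q_{-1}) with the largest k >= 1 whose denominator stays <= 6; these approach x as k grows, and every other convergent or intermediate fraction in range is farther away.
Largest k: floor((6 - q_{-1})/q_0) = floor((6 - 0)/1) = 6 (using the seeds p_{-1} = 1, q_{-1} = 0).
That gives (6*2 + 1)/(6*1 + 0) = 13/6.
Compare the errors: |x - 2/1| = |125*1 - 2*59|/(59*1) = 7/59, and |x - 13/6| = |125*6 - 13*59|/(59*6) = 17/354.
Cross-multiplying, 17*59 = 1003 < 2478 = 7*354, so 17/354 is smaller: the intermediate fraction 13/6 is closer to x than 2/1.

13/6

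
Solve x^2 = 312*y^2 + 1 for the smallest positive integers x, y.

(x, y) = (53, 3)

First expand sqrt(312) as a continued fraction. With x_i = (sqrt(312) + m_i)/d_i and (m_0, d_0) = (0, 1): a_0 = floor(sqrt(312)) = 17, since 17^2 = 289 <= 312 < 324 = 18^2.
Iterate m_{i+1} = d_i*a_i - m_i, d_{i+1} = (312 - m_{i+1}^2)/d_i, a_{i+1} = floor((a_0 + m_{i+1})/d_{i+1}):
  m_1 = 1*17 - 0 = 17, d_1 = (312 - 17^2)/1 = 23/1 = 23, a_1 = floor((17 + 17)/23) = 1.
  m_2 = 23*1 - 17 = 6, d_2 = (312 - 6^2)/23 = 276/23 = 12, a_2 = floor((17 + 6)/12) = 1.
  m_3 = 12*1 - 6 = 6, d_3 = (312 - 6^2)/12 = 276/12 = 23, a_3 = floor((17 + 6)/23) = 1.
  m_4 = 23*1 - 6 = 17, d_4 = (312 - 17^2)/23 = 23/23 = 1, a_4 = floor((17 + 17)/1) = 34.
  m_5 = 1*34 - 17 = 17, d_5 = (312 - 17^2)/1 = 23/1 = 23: (m_5, d_5) = (m_1, d_1) = (17, 23), so from here the quotients repeat a_1, ..., a_4; the period length is 4.
So sqrt(312) = [17; (1, 1, 1, 34)] with period length k = 4.
k is even, so the fundamental solution of x^2 - 312y^2 = 1 is (p_{k-1}, q_{k-1}) = (p_3, q_3); compute convergents through index 3.
Convergents (p_i = a_i*p_{i-1} + p_{i-2}, q_i = a_i*q_{i-1} + q_{i-2} with p_{-2}=0, p_{-1}=1, q_{-2}=1, q_{-1}=0):
  i=0: a_0=17, p_0 = 17*1 + 0 = 17, q_0 = 17*0 + 1 = 1.
  i=1: a_1=1, p_1 = 1*17 + 1 = 18, q_1 = 1*1 + 0 = 1.
  i=2: a_2=1, p_2 = 1*18 + 17 = 35, q_2 = 1*1 + 1 = 2.
  i=3: a_3=1, p_3 = 1*35 + 18 = 53, q_3 = 1*2 + 1 = 3.
Check: 53^2 - 312*3^2 = 2809 - 2808 = 1, so (x, y) = (53, 3) solves the equation, and by the theorem it is the least positive solution.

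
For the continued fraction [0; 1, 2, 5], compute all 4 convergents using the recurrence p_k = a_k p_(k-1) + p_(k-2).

Using the convergent recurrence p_i = a_i*p_{i-1} + p_{i-2}, q_i = a_i*q_{i-1} + q_{i-2} with p_{-2}=0, p_{-1}=1, q_{-2}=1, q_{-1}=0:
  i=0: a_0=0, p_0 = 0*1 + 0 = 0, q_0 = 0*0 + 1 = 1.
  i=1: a_1=1, p_1 = 1*0 + 1 = 1, q_1 = 1*1 + 0 = 1.
  i=2: a_2=2, p_2 = 2*1 + 0 = 2, q_2 = 2*1 + 1 = 3.
  i=3: a_3=5, p_3 = 5*2 + 1 = 11, q_3 = 5*3 + 1 = 16.

0/1, 1/1, 2/3, 11/16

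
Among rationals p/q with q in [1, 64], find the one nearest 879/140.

383/61

Expand x = 879/140 as a continued fraction with the Euclidean algorithm:
  879 = 6*140 + 39, so a_0 = 6.
  140 = 3*39 + 23, so a_1 = 3.
  39 = 1*23 + 16, so a_2 = 1.
  23 = 1*16 + 7, so a_3 = 1.
  16 = 2*7 + 2, so a_4 = 2.
  7 = 3*2 + 1, so a_5 = 3.
  2 = 2*1 + 0, so a_6 = 2.
so x = [6; 3, 1, 1, 2, 3, 2].
Convergents (p_i = a_i*p_{i-1} + p_{i-2}, q_i = a_i*q_{i-1} + q_{i-2} with p_{-2}=0, p_{-1}=1, q_{-2}=1, q_{-1}=0), until the denominator exceeds 64:
  i=0: a_0=6, p_0 = 6*1 + 0 = 6, q_0 = 6*0 + 1 = 1.
  i=1: a_1=3, p_1 = 3*6 + 1 = 19, q_1 = 3*1 + 0 = 3.
  i=2: a_2=1, p_2 = 1*19 + 6 = 25, q_2 = 1*3 + 1 = 4.
  i=3: a_3=1, p_3 = 1*25 + 19 = 44, q_3 = 1*4 + 3 = 7.
  i=4: a_4=2, p_4 = 2*44 + 25 = 113, q_4 = 2*7 + 4 = 18.
  i=5: a_5=3, p_5 = 3*113 + 44 = 383, q_5 = 3*18 + 7 = 61.
  i=6: a_6=2, p_6 = 2*383 + 113 = 879, q_6 = 2*61 + 18 = 140.
q_6 = 140 > 64, so the last convergent with denominator <= 64 is p_5/q_5 = 383/61.
The closest fraction with denominator <= 64 is either p_5/q_5 or the intermediate fraction (k*p_5 + p_4)/(k*q_5 + q_4) with the largest k >= 1 whose denominator stays <= 64; these approach x as k grows, and every other convergent or intermediate fraction in range is farther away.
Largest k: floor((64 - q_4)/q_5) = floor((64 - 18)/61) = 0.
Since k = 0, no intermediate fraction beyond p_5/q_5 has denominator <= 64, so the convergent 383/61 is the closest (its error is |879*61 - 383*140|/(140*61) = 1/8540).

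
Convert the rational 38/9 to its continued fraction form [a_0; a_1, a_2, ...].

Run the Euclidean algorithm on 38 and 9; the successive quotients are the partial quotients a_0, a_1, ... (each step inverts the fractional part left over by the previous one):
  38 = 4*9 + 2, so a_0 = 4.
  9 = 4*2 + 1, so a_1 = 4.
  2 = 2*1 + 0, so a_2 = 2.
The remainder reaches 0 after 3 divisions, so the expansion has 3 partial quotients, read off in order.

[4; 4, 2]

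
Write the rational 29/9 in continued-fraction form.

Run the Euclidean algorithm on 29 and 9; the successive quotients are the partial quotients a_0, a_1, ... (each step inverts the fractional part left over by the previous one):
  29 = 3*9 + 2, so a_0 = 3.
  9 = 4*2 + 1, so a_1 = 4.
  2 = 2*1 + 0, so a_2 = 2.
The remainder reaches 0 after 3 divisions, so the expansion has 3 partial quotients, read off in order.

[3; 4, 2]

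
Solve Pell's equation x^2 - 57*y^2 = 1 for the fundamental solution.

(x, y) = (151, 20)

First expand sqrt(57) as a continued fraction. With x_i = (sqrt(57) + m_i)/d_i and (m_0, d_0) = (0, 1): a_0 = floor(sqrt(57)) = 7, since 7^2 = 49 <= 57 < 64 = 8^2.
Iterate m_{i+1} = d_i*a_i - m_i, d_{i+1} = (57 - m_{i+1}^2)/d_i, a_{i+1} = floor((a_0 + m_{i+1})/d_{i+1}):
  m_1 = 1*7 - 0 = 7, d_1 = (57 - 7^2)/1 = 8/1 = 8, a_1 = floor((7 + 7)/8) = 1.
  m_2 = 8*1 - 7 = 1, d_2 = (57 - 1^2)/8 = 56/8 = 7, a_2 = floor((7 + 1)/7) = 1.
  m_3 = 7*1 - 1 = 6, d_3 = (57 - 6^2)/7 = 21/7 = 3, a_3 = floor((7 + 6)/3) = 4.
  m_4 = 3*4 - 6 = 6, d_4 = (57 - 6^2)/3 = 21/3 = 7, a_4 = floor((7 + 6)/7) = 1.
  m_5 = 7*1 - 6 = 1, d_5 = (57 - 1^2)/7 = 56/7 = 8, a_5 = floor((7 + 1)/8) = 1.
  m_6 = 8*1 - 1 = 7, d_6 = (57 - 7^2)/8 = 8/8 = 1, a_6 = floor((7 + 7)/1) = 14.
  m_7 = 1*14 - 7 = 7, d_7 = (57 - 7^2)/1 = 8/1 = 8: (m_7, d_7) = (m_1, d_1) = (7, 8), so from here the quotients repeat a_1, ..., a_6; the period length is 6.
So sqrt(57) = [7; (1, 1, 4, 1, 1, 14)] with period length k = 6.
k is even, so the fundamental solution of x^2 - 57y^2 = 1 is (p_{k-1}, q_{k-1}) = (p_5, q_5); compute convergents through index 5.
Convergents (p_i = a_i*p_{i-1} + p_{i-2}, q_i = a_i*q_{i-1} + q_{i-2} with p_{-2}=0, p_{-1}=1, q_{-2}=1, q_{-1}=0):
  i=0: a_0=7, p_0 = 7*1 + 0 = 7, q_0 = 7*0 + 1 = 1.
  i=1: a_1=1, p_1 = 1*7 + 1 = 8, q_1 = 1*1 + 0 = 1.
  i=2: a_2=1, p_2 = 1*8 + 7 = 15, q_2 = 1*1 + 1 = 2.
  i=3: a_3=4, p_3 = 4*15 + 8 = 68, q_3 = 4*2 + 1 = 9.
  i=4: a_4=1, p_4 = 1*68 + 15 = 83, q_4 = 1*9 + 2 = 11.
  i=5: a_5=1, p_5 = 1*83 + 68 = 151, q_5 = 1*11 + 9 = 20.
Check: 151^2 - 57*20^2 = 22801 - 22800 = 1, so (x, y) = (151, 20) solves the equation, and by the theorem it is the least positive solution.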